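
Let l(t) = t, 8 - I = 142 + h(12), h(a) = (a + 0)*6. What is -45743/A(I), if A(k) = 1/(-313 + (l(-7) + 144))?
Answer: 8050768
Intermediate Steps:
h(a) = 6*a (h(a) = a*6 = 6*a)
I = -206 (I = 8 - (142 + 6*12) = 8 - (142 + 72) = 8 - 1*214 = 8 - 214 = -206)
A(k) = -1/176 (A(k) = 1/(-313 + (-7 + 144)) = 1/(-313 + 137) = 1/(-176) = -1/176)
-45743/A(I) = -45743/(-1/176) = -45743*(-176) = 8050768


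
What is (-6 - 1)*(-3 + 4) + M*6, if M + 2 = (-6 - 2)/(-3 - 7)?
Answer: -71/5 ≈ -14.200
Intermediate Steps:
M = -6/5 (M = -2 + (-6 - 2)/(-3 - 7) = -2 - 8/(-10) = -2 - 8*(-1/10) = -2 + 4/5 = -6/5 ≈ -1.2000)
(-6 - 1)*(-3 + 4) + M*6 = (-6 - 1)*(-3 + 4) - 6/5*6 = -7*1 - 36/5 = -7 - 36/5 = -71/5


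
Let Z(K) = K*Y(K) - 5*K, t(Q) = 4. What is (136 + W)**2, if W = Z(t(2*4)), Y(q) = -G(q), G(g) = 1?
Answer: 12544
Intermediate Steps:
Y(q) = -1 (Y(q) = -1*1 = -1)
Z(K) = -6*K (Z(K) = K*(-1) - 5*K = -K - 5*K = -6*K)
W = -24 (W = -6*4 = -24)
(136 + W)**2 = (136 - 24)**2 = 112**2 = 12544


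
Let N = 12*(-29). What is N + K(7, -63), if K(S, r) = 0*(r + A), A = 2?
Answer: -348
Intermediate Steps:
K(S, r) = 0 (K(S, r) = 0*(r + 2) = 0*(2 + r) = 0)
N = -348
N + K(7, -63) = -348 + 0 = -348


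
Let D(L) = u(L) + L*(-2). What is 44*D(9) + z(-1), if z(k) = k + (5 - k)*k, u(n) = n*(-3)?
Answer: -1987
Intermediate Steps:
u(n) = -3*n
D(L) = -5*L (D(L) = -3*L + L*(-2) = -3*L - 2*L = -5*L)
z(k) = k + k*(5 - k)
44*D(9) + z(-1) = 44*(-5*9) - (6 - 1*(-1)) = 44*(-45) - (6 + 1) = -1980 - 1*7 = -1980 - 7 = -1987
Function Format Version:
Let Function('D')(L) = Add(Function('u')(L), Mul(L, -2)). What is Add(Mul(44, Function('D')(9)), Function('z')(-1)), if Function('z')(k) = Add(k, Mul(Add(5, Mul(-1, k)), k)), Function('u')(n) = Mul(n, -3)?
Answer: -1987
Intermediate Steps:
Function('u')(n) = Mul(-3, n)
Function('D')(L) = Mul(-5, L) (Function('D')(L) = Add(Mul(-3, L), Mul(L, -2)) = Add(Mul(-3, L), Mul(-2, L)) = Mul(-5, L))
Function('z')(k) = Add(k, Mul(k, Add(5, Mul(-1, k))))
Add(Mul(44, Function('D')(9)), Function('z')(-1)) = Add(Mul(44, Mul(-5, 9)), Mul(-1, Add(6, Mul(-1, -1)))) = Add(Mul(44, -45), Mul(-1, Add(6, 1))) = Add(-1980, Mul(-1, 7)) = Add(-1980, -7) = -1987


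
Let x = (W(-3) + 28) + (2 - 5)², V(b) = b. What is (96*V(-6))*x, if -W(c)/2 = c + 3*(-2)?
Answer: -31680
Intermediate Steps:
W(c) = 12 - 2*c (W(c) = -2*(c + 3*(-2)) = -2*(c - 6) = -2*(-6 + c) = 12 - 2*c)
x = 55 (x = ((12 - 2*(-3)) + 28) + (2 - 5)² = ((12 + 6) + 28) + (-3)² = (18 + 28) + 9 = 46 + 9 = 55)
(96*V(-6))*x = (96*(-6))*55 = -576*55 = -31680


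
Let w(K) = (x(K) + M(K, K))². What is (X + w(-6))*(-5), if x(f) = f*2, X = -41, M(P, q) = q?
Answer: -1415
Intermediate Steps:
x(f) = 2*f
w(K) = 9*K² (w(K) = (2*K + K)² = (3*K)² = 9*K²)
(X + w(-6))*(-5) = (-41 + 9*(-6)²)*(-5) = (-41 + 9*36)*(-5) = (-41 + 324)*(-5) = 283*(-5) = -1415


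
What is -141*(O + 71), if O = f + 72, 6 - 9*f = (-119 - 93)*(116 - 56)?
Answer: -219537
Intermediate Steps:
f = 1414 (f = ⅔ - (-119 - 93)*(116 - 56)/9 = ⅔ - (-212)*60/9 = ⅔ - ⅑*(-12720) = ⅔ + 4240/3 = 1414)
O = 1486 (O = 1414 + 72 = 1486)
-141*(O + 71) = -141*(1486 + 71) = -141*1557 = -219537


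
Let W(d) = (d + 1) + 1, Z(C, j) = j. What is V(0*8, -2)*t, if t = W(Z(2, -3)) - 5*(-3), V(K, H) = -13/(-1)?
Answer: 182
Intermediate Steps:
W(d) = 2 + d (W(d) = (1 + d) + 1 = 2 + d)
V(K, H) = 13 (V(K, H) = -13*(-1) = 13)
t = 14 (t = (2 - 3) - 5*(-3) = -1 + 15 = 14)
V(0*8, -2)*t = 13*14 = 182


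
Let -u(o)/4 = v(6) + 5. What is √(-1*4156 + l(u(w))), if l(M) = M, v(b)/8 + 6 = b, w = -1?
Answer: 12*I*√29 ≈ 64.622*I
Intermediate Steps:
v(b) = -48 + 8*b
u(o) = -20 (u(o) = -4*((-48 + 8*6) + 5) = -4*((-48 + 48) + 5) = -4*(0 + 5) = -4*5 = -20)
√(-1*4156 + l(u(w))) = √(-1*4156 - 20) = √(-4156 - 20) = √(-4176) = 12*I*√29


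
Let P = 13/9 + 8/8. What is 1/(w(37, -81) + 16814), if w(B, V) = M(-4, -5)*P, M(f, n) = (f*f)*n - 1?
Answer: 1/16616 ≈ 6.0183e-5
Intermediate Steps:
M(f, n) = -1 + n*f² (M(f, n) = f²*n - 1 = n*f² - 1 = -1 + n*f²)
P = 22/9 (P = 13*(⅑) + 8*(⅛) = 13/9 + 1 = 22/9 ≈ 2.4444)
w(B, V) = -198 (w(B, V) = (-1 - 5*(-4)²)*(22/9) = (-1 - 5*16)*(22/9) = (-1 - 80)*(22/9) = -81*22/9 = -198)
1/(w(37, -81) + 16814) = 1/(-198 + 16814) = 1/16616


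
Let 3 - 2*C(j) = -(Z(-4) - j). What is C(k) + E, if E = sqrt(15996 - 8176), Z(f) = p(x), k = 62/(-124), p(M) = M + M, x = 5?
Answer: 27/4 + 2*sqrt(1955) ≈ 95.181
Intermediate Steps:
p(M) = 2*M
k = -1/2 (k = 62*(-1/124) = -1/2 ≈ -0.50000)
Z(f) = 10 (Z(f) = 2*5 = 10)
C(j) = 13/2 - j/2 (C(j) = 3/2 - (-1)*(10 - j)/2 = 3/2 - (-10 + j)/2 = 3/2 + (5 - j/2) = 13/2 - j/2)
E = 2*sqrt(1955) (E = sqrt(7820) = 2*sqrt(1955) ≈ 88.431)
C(k) + E = (13/2 - 1/2*(-1/2)) + 2*sqrt(1955) = (13/2 + 1/4) + 2*sqrt(1955) = 27/4 + 2*sqrt(1955)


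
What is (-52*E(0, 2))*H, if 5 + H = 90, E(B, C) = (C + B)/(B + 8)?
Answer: -1105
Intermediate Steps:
E(B, C) = (B + C)/(8 + B)
H = 85 (H = -5 + 90 = 85)
(-52*E(0, 2))*H = -52*(0 + 2)/(8 + 0)*85 = -52*2/8*85 = -13*2/2*85 = -52*¼*85 = -13*85 = -1105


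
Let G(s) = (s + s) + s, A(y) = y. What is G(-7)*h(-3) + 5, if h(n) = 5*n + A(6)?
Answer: 194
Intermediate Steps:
h(n) = 6 + 5*n (h(n) = 5*n + 6 = 6 + 5*n)
G(s) = 3*s (G(s) = 2*s + s = 3*s)
G(-7)*h(-3) + 5 = (3*(-7))*(6 + 5*(-3)) + 5 = -21*(6 - 15) + 5 = -21*(-9) + 5 = 189 + 5 = 194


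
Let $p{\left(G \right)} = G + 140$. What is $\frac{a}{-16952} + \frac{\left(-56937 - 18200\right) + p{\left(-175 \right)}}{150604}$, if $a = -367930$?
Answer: $\frac{6767176747}{319129876} \approx 21.205$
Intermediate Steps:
$p{\left(G \right)} = 140 + G$
$\frac{a}{-16952} + \frac{\left(-56937 - 18200\right) + p{\left(-175 \right)}}{150604} = - \frac{367930}{-16952} + \frac{\left(-56937 - 18200\right) + \left(140 - 175\right)}{150604} = \left(-367930\right) \left(- \frac{1}{16952}\right) + \left(-75137 - 35\right) \frac{1}{150604} = \frac{183965}{8476} - \frac{18793}{37651} = \frac{6767176747}{319129876}$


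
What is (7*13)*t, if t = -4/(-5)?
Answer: 364/5 ≈ 72.800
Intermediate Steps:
t = ⅘ (t = -4*(-⅕) = ⅘ ≈ 0.80000)
(7*13)*t = (7*13)*(⅘) = 91*(⅘) = 364/5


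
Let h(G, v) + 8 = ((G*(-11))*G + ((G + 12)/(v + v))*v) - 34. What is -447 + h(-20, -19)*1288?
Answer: -5726895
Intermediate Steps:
h(G, v) = -36 + G/2 - 11*G**2 (h(G, v) = -8 + (((G*(-11))*G + ((G + 12)/(v + v))*v) - 34) = -8 + (((-11*G)*G + ((12 + G)/((2*v)))*v) - 34) = -8 + ((-11*G**2 + ((12 + G)*(1/(2*v)))*v) - 34) = -8 + ((-11*G**2 + ((12 + G)/(2*v))*v) - 34) = -8 + ((-11*G**2 + (6 + G/2)) - 34) = -8 + ((6 + G/2 - 11*G**2) - 34) = -8 + (-28 + G/2 - 11*G**2) = -36 + G/2 - 11*G**2)
-447 + h(-20, -19)*1288 = -447 + (-36 + (1/2)*(-20) - 11*(-20)**2)*1288 = -447 + (-36 - 10 - 11*400)*1288 = -447 + (-36 - 10 - 4400)*1288 = -447 - 4446*1288 = -447 - 5726448 = -5726895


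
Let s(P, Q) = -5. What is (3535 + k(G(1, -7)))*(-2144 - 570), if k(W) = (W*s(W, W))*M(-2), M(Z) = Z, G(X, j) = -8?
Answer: -9376870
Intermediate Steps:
k(W) = 10*W (k(W) = (W*(-5))*(-2) = -5*W*(-2) = 10*W)
(3535 + k(G(1, -7)))*(-2144 - 570) = (3535 + 10*(-8))*(-2144 - 570) = (3535 - 80)*(-2714) = 3455*(-2714) = -9376870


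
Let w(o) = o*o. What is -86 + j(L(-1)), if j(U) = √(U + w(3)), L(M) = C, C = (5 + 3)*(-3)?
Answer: -86 + I*√15 ≈ -86.0 + 3.873*I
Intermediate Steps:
w(o) = o²
C = -24 (C = 8*(-3) = -24)
L(M) = -24
j(U) = √(9 + U) (j(U) = √(U + 3²) = √(U + 9) = √(9 + U))
-86 + j(L(-1)) = -86 + √(9 - 24) = -86 + √(-15) = -86 + I*√15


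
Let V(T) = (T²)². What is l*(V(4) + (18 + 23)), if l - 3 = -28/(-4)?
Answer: 2970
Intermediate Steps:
l = 10 (l = 3 - 28/(-4) = 3 - 28*(-¼) = 3 + 7 = 10)
V(T) = T⁴
l*(V(4) + (18 + 23)) = 10*(4⁴ + (18 + 23)) = 10*(256 + 41) = 10*297 = 2970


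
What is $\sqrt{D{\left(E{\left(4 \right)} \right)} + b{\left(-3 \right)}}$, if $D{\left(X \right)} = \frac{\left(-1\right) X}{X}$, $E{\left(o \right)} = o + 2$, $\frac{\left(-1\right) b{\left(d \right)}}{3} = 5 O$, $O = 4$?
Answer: $i \sqrt{61} \approx 7.8102 i$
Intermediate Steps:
$b{\left(d \right)} = -60$ ($b{\left(d \right)} = - 3 \cdot 5 \cdot 4 = \left(-3\right) 20 = -60$)
$E{\left(o \right)} = 2 + o$
$D{\left(X \right)} = -1$
$\sqrt{D{\left(E{\left(4 \right)} \right)} + b{\left(-3 \right)}} = \sqrt{-1 - 60} = \sqrt{-61} = i \sqrt{61}$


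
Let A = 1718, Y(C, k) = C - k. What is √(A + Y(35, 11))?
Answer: √1742 ≈ 41.737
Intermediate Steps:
√(A + Y(35, 11)) = √(1718 + (35 - 1*11)) = √(1718 + (35 - 11)) = √(1718 + 24) = √1742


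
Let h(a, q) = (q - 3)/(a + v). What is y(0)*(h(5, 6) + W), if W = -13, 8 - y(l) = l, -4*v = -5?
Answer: -2504/25 ≈ -100.16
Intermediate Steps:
v = 5/4 (v = -¼*(-5) = 5/4 ≈ 1.2500)
y(l) = 8 - l
h(a, q) = (-3 + q)/(5/4 + a) (h(a, q) = (q - 3)/(a + 5/4) = (-3 + q)/(5/4 + a))
y(0)*(h(5, 6) + W) = (8 - 1*0)*(4*(-3 + 6)/(5 + 4*5) - 13) = (8 + 0)*(4*3/(5 + 20) - 13) = 8*(4*3/25 - 13) = 8*(4*(1/25)*3 - 13) = 8*(12/25 - 13) = 8*(-313/25) = -2504/25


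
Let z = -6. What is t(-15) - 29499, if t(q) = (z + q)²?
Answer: -29058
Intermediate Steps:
t(q) = (-6 + q)²
t(-15) - 29499 = (-6 - 15)² - 29499 = (-21)² - 29499 = 441 - 29499 = -29058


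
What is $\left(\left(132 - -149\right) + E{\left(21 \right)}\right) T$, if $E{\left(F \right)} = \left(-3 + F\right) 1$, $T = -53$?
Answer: $-15847$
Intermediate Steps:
$E{\left(F \right)} = -3 + F$
$\left(\left(132 - -149\right) + E{\left(21 \right)}\right) T = \left(\left(132 - -149\right) + \left(-3 + 21\right)\right) \left(-53\right) = \left(\left(132 + 149\right) + 18\right) \left(-53\right) = \left(281 + 18\right) \left(-53\right) = 299 \left(-53\right) = -15847$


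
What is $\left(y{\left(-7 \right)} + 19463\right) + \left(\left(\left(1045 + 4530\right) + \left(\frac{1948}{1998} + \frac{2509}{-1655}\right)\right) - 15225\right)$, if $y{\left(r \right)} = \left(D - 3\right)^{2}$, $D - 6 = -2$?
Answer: $\frac{16225033309}{1653345} \approx 9813.5$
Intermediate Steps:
$D = 4$ ($D = 6 - 2 = 4$)
$y{\left(r \right)} = 1$ ($y{\left(r \right)} = \left(4 - 3\right)^{2} = 1^{2} = 1$)
$\left(y{\left(-7 \right)} + 19463\right) + \left(\left(\left(1045 + 4530\right) + \left(\frac{1948}{1998} + \frac{2509}{-1655}\right)\right) - 15225\right) = \left(1 + 19463\right) + \left(\left(\left(1045 + 4530\right) + \left(\frac{1948}{1998} + \frac{2509}{-1655}\right)\right) - 15225\right) = 19464 + \left(\left(5575 + \left(1948 \cdot \frac{1}{1998} + 2509 \left(- \frac{1}{1655}\right)\right)\right) - 15225\right) = 19464 + \left(\left(5575 + \left(\frac{974}{999} - \frac{2509}{1655}\right)\right) - 15225\right) = 19464 + \left(\left(5575 - \frac{894521}{1653345}\right) - 15225\right) = 19464 + \left(\frac{9216503854}{1653345} - 15225\right) = 19464 - \frac{15955673771}{1653345} = \frac{16225033309}{1653345}$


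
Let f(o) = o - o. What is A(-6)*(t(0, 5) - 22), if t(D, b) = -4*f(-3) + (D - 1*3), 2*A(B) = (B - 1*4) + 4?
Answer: 75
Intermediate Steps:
f(o) = 0
A(B) = B/2 (A(B) = ((B - 1*4) + 4)/2 = ((B - 4) + 4)/2 = ((-4 + B) + 4)/2 = B/2)
t(D, b) = -3 + D (t(D, b) = -4*0 + (D - 1*3) = 0 + (D - 3) = 0 + (-3 + D) = -3 + D)
A(-6)*(t(0, 5) - 22) = ((½)*(-6))*((-3 + 0) - 22) = -3*(-3 - 22) = -3*(-25) = 75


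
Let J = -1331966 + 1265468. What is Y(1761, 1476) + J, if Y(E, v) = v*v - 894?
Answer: 2111184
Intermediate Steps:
Y(E, v) = -894 + v² (Y(E, v) = v² - 894 = -894 + v²)
J = -66498
Y(1761, 1476) + J = (-894 + 1476²) - 66498 = (-894 + 2178576) - 66498 = 2177682 - 66498 = 2111184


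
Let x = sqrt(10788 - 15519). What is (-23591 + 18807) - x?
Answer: -4784 - I*sqrt(4731) ≈ -4784.0 - 68.782*I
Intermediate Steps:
x = I*sqrt(4731) (x = sqrt(-4731) = I*sqrt(4731) ≈ 68.782*I)
(-23591 + 18807) - x = (-23591 + 18807) - I*sqrt(4731) = -4784 - I*sqrt(4731)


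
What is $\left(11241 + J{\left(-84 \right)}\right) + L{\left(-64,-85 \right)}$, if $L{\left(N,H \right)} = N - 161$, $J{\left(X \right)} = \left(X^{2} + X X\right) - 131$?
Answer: $24997$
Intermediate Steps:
$J{\left(X \right)} = -131 + 2 X^{2}$ ($J{\left(X \right)} = \left(X^{2} + X^{2}\right) - 131 = 2 X^{2} - 131 = -131 + 2 X^{2}$)
$L{\left(N,H \right)} = -161 + N$
$\left(11241 + J{\left(-84 \right)}\right) + L{\left(-64,-85 \right)} = \left(11241 - \left(131 - 2 \left(-84\right)^{2}\right)\right) - 225 = \left(11241 + \left(-131 + 2 \cdot 7056\right)\right) - 225 = \left(11241 + \left(-131 + 14112\right)\right) - 225 = \left(11241 + 13981\right) - 225 = 25222 - 225 = 24997$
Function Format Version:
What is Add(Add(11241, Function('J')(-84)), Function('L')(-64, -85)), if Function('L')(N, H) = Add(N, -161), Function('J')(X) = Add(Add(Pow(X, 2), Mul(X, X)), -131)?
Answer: 24997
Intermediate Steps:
Function('J')(X) = Add(-131, Mul(2, Pow(X, 2))) (Function('J')(X) = Add(Add(Pow(X, 2), Pow(X, 2)), -131) = Add(Mul(2, Pow(X, 2)), -131) = Add(-131, Mul(2, Pow(X, 2))))
Function('L')(N, H) = Add(-161, N)
Add(Add(11241, Function('J')(-84)), Function('L')(-64, -85)) = Add(Add(11241, Add(-131, Mul(2, Pow(-84, 2)))), Add(-161, -64)) = Add(Add(11241, Add(-131, Mul(2, 7056))), -225) = Add(Add(11241, Add(-131, 14112)), -225) = Add(Add(11241, 13981), -225) = Add(25222, -225) = 24997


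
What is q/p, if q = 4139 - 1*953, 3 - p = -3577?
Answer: 1593/1790 ≈ 0.88994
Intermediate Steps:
p = 3580 (p = 3 - 1*(-3577) = 3 + 3577 = 3580)
q = 3186 (q = 4139 - 953 = 3186)
q/p = 3186/3580 = 3186*(1/3580) = 1593/1790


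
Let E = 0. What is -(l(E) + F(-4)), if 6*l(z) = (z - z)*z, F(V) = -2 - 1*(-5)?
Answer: -3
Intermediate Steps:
F(V) = 3 (F(V) = -2 + 5 = 3)
l(z) = 0 (l(z) = ((z - z)*z)/6 = (0*z)/6 = (⅙)*0 = 0)
-(l(E) + F(-4)) = -(0 + 3) = -1*3 = -3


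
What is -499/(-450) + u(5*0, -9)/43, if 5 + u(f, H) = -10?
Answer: 14707/19350 ≈ 0.76005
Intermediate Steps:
u(f, H) = -15 (u(f, H) = -5 - 10 = -15)
-499/(-450) + u(5*0, -9)/43 = -499/(-450) - 15/43 = -499*(-1/450) - 15*1/43 = 499/450 - 15/43 = 14707/19350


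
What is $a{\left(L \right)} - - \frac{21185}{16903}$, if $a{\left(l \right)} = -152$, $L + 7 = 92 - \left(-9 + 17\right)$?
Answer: $- \frac{2548071}{16903} \approx -150.75$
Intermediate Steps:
$L = 77$ ($L = -7 + \left(92 - \left(-9 + 17\right)\right) = -7 + \left(92 - 8\right) = -7 + 84 = 77$)
$a{\left(L \right)} - - \frac{21185}{16903} = -152 - - \frac{21185}{16903} = -152 + \frac{21185}{16903} = - \frac{2548071}{16903}$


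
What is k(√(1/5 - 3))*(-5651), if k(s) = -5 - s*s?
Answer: 62161/5 ≈ 12432.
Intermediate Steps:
k(s) = -5 - s²
k(√(1/5 - 3))*(-5651) = (-5 - (√(1/5 - 3))²)*(-5651) = (-5 - (√(⅕ - 3))²)*(-5651) = (-5 - (√(-14/5))²)*(-5651) = (-5 - (I*√70/5)²)*(-5651) = (-5 - 1*(-14/5))*(-5651) = (-5 + 14/5)*(-5651) = -11/5*(-5651) = 62161/5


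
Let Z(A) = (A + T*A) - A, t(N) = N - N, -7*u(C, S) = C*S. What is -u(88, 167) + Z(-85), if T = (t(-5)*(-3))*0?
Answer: 14696/7 ≈ 2099.4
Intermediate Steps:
u(C, S) = -C*S/7
t(N) = 0
T = 0 (T = (0*(-3))*0 = 0*0 = 0)
Z(A) = 0 (Z(A) = (A + 0*A) - A = (A + 0) - A = A - A = 0)
-u(88, 167) + Z(-85) = -(-1)*88*167/7 + 0 = -1*(-14696/7) + 0 = 14696/7 + 0 = 14696/7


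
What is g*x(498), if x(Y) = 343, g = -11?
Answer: -3773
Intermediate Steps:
g*x(498) = -11*343 = -3773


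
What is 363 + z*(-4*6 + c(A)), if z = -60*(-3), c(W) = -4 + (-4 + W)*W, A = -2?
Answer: -2517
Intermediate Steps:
c(W) = -4 + W*(-4 + W)
z = 180
363 + z*(-4*6 + c(A)) = 363 + 180*(-4*6 + (-4 + (-2)**2 - 4*(-2))) = 363 + 180*(-24 + (-4 + 4 + 8)) = 363 + 180*(-24 + 8) = 363 + 180*(-16) = 363 - 2880 = -2517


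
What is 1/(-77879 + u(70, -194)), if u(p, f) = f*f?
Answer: -1/40243 ≈ -2.4849e-5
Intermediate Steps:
u(p, f) = f**2
1/(-77879 + u(70, -194)) = 1/(-77879 + (-194)**2) = 1/(-77879 + 37636) = 1/(-40243) = -1/40243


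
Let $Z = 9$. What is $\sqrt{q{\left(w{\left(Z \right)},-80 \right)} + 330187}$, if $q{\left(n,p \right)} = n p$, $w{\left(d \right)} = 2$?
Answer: $\sqrt{330027} \approx 574.48$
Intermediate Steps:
$\sqrt{q{\left(w{\left(Z \right)},-80 \right)} + 330187} = \sqrt{2 \left(-80\right) + 330187} = \sqrt{-160 + 330187} = \sqrt{330027}$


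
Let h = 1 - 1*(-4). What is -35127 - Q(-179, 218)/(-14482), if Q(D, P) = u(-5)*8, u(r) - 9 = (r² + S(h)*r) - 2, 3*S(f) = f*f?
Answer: -763063937/21723 ≈ -35127.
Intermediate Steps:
h = 5 (h = 1 + 4 = 5)
S(f) = f²/3 (S(f) = (f*f)/3 = f²/3)
u(r) = 7 + r² + 25*r/3 (u(r) = 9 + ((r² + ((⅓)*5²)*r) - 2) = 9 + ((r² + ((⅓)*25)*r) - 2) = 9 + ((r² + 25*r/3) - 2) = 9 + (-2 + r² + 25*r/3) = 7 + r² + 25*r/3)
Q(D, P) = -232/3 (Q(D, P) = (7 + (-5)² + (25/3)*(-5))*8 = (7 + 25 - 125/3)*8 = -29/3*8 = -232/3)
-35127 - Q(-179, 218)/(-14482) = -35127 - (-232)/(3*(-14482)) = -35127 - (-232)*(-1)/(3*14482) = -35127 - 1*116/21723 = -35127 - 116/21723 = -763063937/21723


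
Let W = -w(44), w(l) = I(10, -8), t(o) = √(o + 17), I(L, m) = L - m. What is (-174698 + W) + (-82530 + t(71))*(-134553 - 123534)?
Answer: 21299745394 - 516174*√22 ≈ 2.1297e+10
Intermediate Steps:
t(o) = √(17 + o)
w(l) = 18 (w(l) = 10 - 1*(-8) = 10 + 8 = 18)
W = -18 (W = -1*18 = -18)
(-174698 + W) + (-82530 + t(71))*(-134553 - 123534) = (-174698 - 18) + (-82530 + √(17 + 71))*(-134553 - 123534) = -174716 + (-82530 + √88)*(-258087) = -174716 + (-82530 + 2*√22)*(-258087) = -174716 + (21299920110 - 516174*√22) = 21299745394 - 516174*√22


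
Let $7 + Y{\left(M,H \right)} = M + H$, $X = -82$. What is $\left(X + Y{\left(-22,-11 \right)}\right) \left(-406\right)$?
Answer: $49532$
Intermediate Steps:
$Y{\left(M,H \right)} = -7 + H + M$ ($Y{\left(M,H \right)} = -7 + \left(M + H\right) = -7 + \left(H + M\right) = -7 + H + M$)
$\left(X + Y{\left(-22,-11 \right)}\right) \left(-406\right) = \left(-82 - 40\right) \left(-406\right) = \left(-122\right) \left(-406\right) = 49532$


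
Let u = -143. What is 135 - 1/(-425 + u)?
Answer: 76681/568 ≈ 135.00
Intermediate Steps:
135 - 1/(-425 + u) = 135 - 1/(-425 - 143) = 135 - 1/(-568) = 135 - 1*(-1/568) = 135 + 1/568 = 76681/568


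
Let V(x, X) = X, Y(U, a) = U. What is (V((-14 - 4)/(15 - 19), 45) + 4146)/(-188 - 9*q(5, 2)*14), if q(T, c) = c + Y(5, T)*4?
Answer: -4191/2960 ≈ -1.4159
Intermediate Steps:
q(T, c) = 20 + c (q(T, c) = c + 5*4 = c + 20 = 20 + c)
(V((-14 - 4)/(15 - 19), 45) + 4146)/(-188 - 9*q(5, 2)*14) = (45 + 4146)/(-188 - 9*(20 + 2)*14) = 4191/(-188 - 9*22*14) = 4191/(-188 - 198*14) = 4191/(-188 - 2772) = 4191/(-2960) = 4191*(-1/2960) = -4191/2960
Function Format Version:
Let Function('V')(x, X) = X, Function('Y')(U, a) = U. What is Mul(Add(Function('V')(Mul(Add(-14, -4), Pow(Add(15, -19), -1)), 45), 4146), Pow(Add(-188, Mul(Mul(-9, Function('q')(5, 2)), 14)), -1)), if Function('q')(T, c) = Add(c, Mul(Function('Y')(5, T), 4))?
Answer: Rational(-4191, 2960) ≈ -1.4159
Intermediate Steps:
Function('q')(T, c) = Add(20, c) (Function('q')(T, c) = Add(c, Mul(5, 4)) = Add(c, 20) = Add(20, c))
Mul(Add(Function('V')(Mul(Add(-14, -4), Pow(Add(15, -19), -1)), 45), 4146), Pow(Add(-188, Mul(Mul(-9, Function('q')(5, 2)), 14)), -1)) = Mul(Add(45, 4146), Pow(Add(-188, Mul(Mul(-9, Add(20, 2)), 14)), -1)) = Mul(4191, Pow(Add(-188, Mul(Mul(-9, 22), 14)), -1)) = Mul(4191, Pow(Add(-188, Mul(-198, 14)), -1)) = Mul(4191, Pow(Add(-188, -2772), -1)) = Mul(4191, Pow(-2960, -1)) = Mul(4191, Rational(-1, 2960)) = Rational(-4191, 2960)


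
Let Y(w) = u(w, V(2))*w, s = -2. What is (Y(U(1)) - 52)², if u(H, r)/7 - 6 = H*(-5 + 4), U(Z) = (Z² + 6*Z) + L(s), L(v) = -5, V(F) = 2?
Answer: 16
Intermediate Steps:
U(Z) = -5 + Z² + 6*Z (U(Z) = (Z² + 6*Z) - 5 = -5 + Z² + 6*Z)
u(H, r) = 42 - 7*H (u(H, r) = 42 + 7*(H*(-5 + 4)) = 42 + 7*(H*(-1)) = 42 + 7*(-H) = 42 - 7*H)
Y(w) = w*(42 - 7*w) (Y(w) = (42 - 7*w)*w = w*(42 - 7*w))
(Y(U(1)) - 52)² = (7*(-5 + 1² + 6*1)*(6 - (-5 + 1² + 6*1)) - 52)² = (7*(-5 + 1 + 6)*(6 - (-5 + 1 + 6)) - 52)² = (7*2*(6 - 1*2) - 52)² = (7*2*(6 - 2) - 52)² = (7*2*4 - 52)² = (56 - 52)² = 4² = 16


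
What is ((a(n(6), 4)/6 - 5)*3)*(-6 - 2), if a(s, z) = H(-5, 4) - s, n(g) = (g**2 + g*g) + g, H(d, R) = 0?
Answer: 432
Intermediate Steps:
n(g) = g + 2*g**2 (n(g) = (g**2 + g**2) + g = 2*g**2 + g = g + 2*g**2)
a(s, z) = -s (a(s, z) = 0 - s = -s)
((a(n(6), 4)/6 - 5)*3)*(-6 - 2) = ((-6*(1 + 2*6)/6 - 5)*3)*(-6 - 2) = ((-6*(1 + 12)*(1/6) - 5)*3)*(-8) = ((-6*13*(1/6) - 5)*3)*(-8) = ((-1*78*(1/6) - 5)*3)*(-8) = ((-78*1/6 - 5)*3)*(-8) = ((-13 - 5)*3)*(-8) = -18*3*(-8) = -54*(-8) = 432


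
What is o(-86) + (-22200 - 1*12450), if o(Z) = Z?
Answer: -34736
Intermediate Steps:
o(-86) + (-22200 - 1*12450) = -86 + (-22200 - 1*12450) = -86 + (-22200 - 12450) = -86 - 34650 = -34736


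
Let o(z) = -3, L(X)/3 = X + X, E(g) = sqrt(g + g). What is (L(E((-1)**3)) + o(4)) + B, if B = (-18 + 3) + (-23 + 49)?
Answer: 8 + 6*I*sqrt(2) ≈ 8.0 + 8.4853*I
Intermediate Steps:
E(g) = sqrt(2)*sqrt(g) (E(g) = sqrt(2*g) = sqrt(2)*sqrt(g))
L(X) = 6*X (L(X) = 3*(X + X) = 3*(2*X) = 6*X)
B = 11 (B = -15 + 26 = 11)
(L(E((-1)**3)) + o(4)) + B = (6*(sqrt(2)*sqrt((-1)**3)) - 3) + 11 = (6*(sqrt(2)*sqrt(-1)) - 3) + 11 = (6*(sqrt(2)*I) - 3) + 11 = (6*(I*sqrt(2)) - 3) + 11 = (6*I*sqrt(2) - 3) + 11 = (-3 + 6*I*sqrt(2)) + 11 = 8 + 6*I*sqrt(2)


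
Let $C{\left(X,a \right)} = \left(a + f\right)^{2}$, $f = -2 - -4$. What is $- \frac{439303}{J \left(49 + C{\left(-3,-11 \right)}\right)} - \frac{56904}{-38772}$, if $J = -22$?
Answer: $\frac{1432950113}{9240660} \approx 155.07$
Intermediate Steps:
$f = 2$ ($f = -2 + 4 = 2$)
$C{\left(X,a \right)} = \left(2 + a\right)^{2}$ ($C{\left(X,a \right)} = \left(a + 2\right)^{2} = \left(2 + a\right)^{2}$)
$- \frac{439303}{J \left(49 + C{\left(-3,-11 \right)}\right)} - \frac{56904}{-38772} = - \frac{439303}{\left(-22\right) \left(49 + \left(2 - 11\right)^{2}\right)} - \frac{56904}{-38772} = - \frac{439303}{\left(-22\right) \left(49 + \left(-9\right)^{2}\right)} - - \frac{4742}{3231} = - \frac{439303}{\left(-22\right) \left(49 + 81\right)} + \frac{4742}{3231} = - \frac{439303}{\left(-22\right) 130} + \frac{4742}{3231} = - \frac{439303}{-2860} + \frac{4742}{3231} = \left(-439303\right) \left(- \frac{1}{2860}\right) + \frac{4742}{3231} = \frac{439303}{2860} + \frac{4742}{3231} = \frac{1432950113}{9240660}$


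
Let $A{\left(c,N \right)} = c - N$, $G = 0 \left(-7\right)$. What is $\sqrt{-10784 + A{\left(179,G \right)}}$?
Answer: $i \sqrt{10605} \approx 102.98 i$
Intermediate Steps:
$G = 0$
$\sqrt{-10784 + A{\left(179,G \right)}} = \sqrt{-10784 + \left(179 - 0\right)} = \sqrt{-10784 + \left(179 + 0\right)} = \sqrt{-10784 + 179} = \sqrt{-10605} = i \sqrt{10605}$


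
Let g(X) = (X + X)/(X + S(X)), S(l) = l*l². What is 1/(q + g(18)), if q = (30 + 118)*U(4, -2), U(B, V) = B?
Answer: 325/192402 ≈ 0.0016892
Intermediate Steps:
S(l) = l³
q = 592 (q = (30 + 118)*4 = 148*4 = 592)
g(X) = 2*X/(X + X³) (g(X) = (X + X)/(X + X³) = (2*X)/(X + X³) = 2*X/(X + X³))
1/(q + g(18)) = 1/(592 + 2/(1 + 18²)) = 1/(592 + 2/(1 + 324)) = 1/(592 + 2/325) = 1/(192402/325) = 325/192402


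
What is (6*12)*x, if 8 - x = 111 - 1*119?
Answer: 1152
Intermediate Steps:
x = 16 (x = 8 - (111 - 1*119) = 8 - (111 - 119) = 8 - 1*(-8) = 8 + 8 = 16)
(6*12)*x = (6*12)*16 = 72*16 = 1152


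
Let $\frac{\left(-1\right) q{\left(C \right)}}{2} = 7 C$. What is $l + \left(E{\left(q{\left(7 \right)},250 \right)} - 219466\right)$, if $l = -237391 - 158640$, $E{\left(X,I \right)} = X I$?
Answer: $-639997$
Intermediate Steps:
$q{\left(C \right)} = - 14 C$ ($q{\left(C \right)} = - 2 \cdot 7 C = - 14 C$)
$E{\left(X,I \right)} = I X$
$l = -396031$ ($l = -237391 - 158640 = -396031$)
$l + \left(E{\left(q{\left(7 \right)},250 \right)} - 219466\right) = -396031 - \left(219466 - 250 \left(\left(-14\right) 7\right)\right) = -396031 + \left(250 \left(-98\right) - 219466\right) = -396031 - 243966 = -639997$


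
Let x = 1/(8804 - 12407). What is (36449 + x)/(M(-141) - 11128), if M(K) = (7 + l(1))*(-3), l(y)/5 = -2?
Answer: -131325746/40061757 ≈ -3.2781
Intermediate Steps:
l(y) = -10 (l(y) = 5*(-2) = -10)
x = -1/3603 (x = 1/(-3603) = -1/3603 ≈ -0.00027755)
M(K) = 9 (M(K) = (7 - 10)*(-3) = -3*(-3) = 9)
(36449 + x)/(M(-141) - 11128) = (36449 - 1/3603)/(9 - 11128) = (131325746/3603)/(-11119) = (131325746/3603)*(-1/11119) = -131325746/40061757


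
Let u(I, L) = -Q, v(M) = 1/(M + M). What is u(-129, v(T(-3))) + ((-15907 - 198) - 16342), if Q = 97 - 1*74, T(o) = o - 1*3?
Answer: -32470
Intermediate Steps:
T(o) = -3 + o (T(o) = o - 3 = -3 + o)
Q = 23 (Q = 97 - 74 = 23)
v(M) = 1/(2*M)
u(I, L) = -23 (u(I, L) = -1*23 = -23)
u(-129, v(T(-3))) + ((-15907 - 198) - 16342) = -23 + ((-15907 - 198) - 16342) = -23 + (-16105 - 16342) = -23 - 32447 = -32470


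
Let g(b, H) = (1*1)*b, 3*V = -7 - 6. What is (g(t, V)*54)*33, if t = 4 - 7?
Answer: -5346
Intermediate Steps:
t = -3
V = -13/3 (V = (-7 - 6)/3 = (1/3)*(-13) = -13/3 ≈ -4.3333)
g(b, H) = b (g(b, H) = 1*b = b)
(g(t, V)*54)*33 = -3*54*33 = -162*33 = -5346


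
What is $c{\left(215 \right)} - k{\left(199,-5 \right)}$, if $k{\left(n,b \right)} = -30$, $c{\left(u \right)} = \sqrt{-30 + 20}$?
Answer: $30 + i \sqrt{10} \approx 30.0 + 3.1623 i$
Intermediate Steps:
$c{\left(u \right)} = i \sqrt{10}$ ($c{\left(u \right)} = \sqrt{-10} = i \sqrt{10}$)
$c{\left(215 \right)} - k{\left(199,-5 \right)} = i \sqrt{10} - -30 = i \sqrt{10} + 30 = 30 + i \sqrt{10}$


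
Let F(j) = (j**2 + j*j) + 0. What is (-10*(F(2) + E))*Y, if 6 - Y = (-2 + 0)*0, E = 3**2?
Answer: -1020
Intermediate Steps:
F(j) = 2*j**2 (F(j) = (j**2 + j**2) + 0 = 2*j**2 + 0 = 2*j**2)
E = 9
Y = 6 (Y = 6 - (-2 + 0)*0 = 6 - (-2)*0 = 6 - 1*0 = 6 + 0 = 6)
(-10*(F(2) + E))*Y = -10*(2*2**2 + 9)*6 = -10*(2*4 + 9)*6 = -10*(8 + 9)*6 = -10*17*6 = -170*6 = -1020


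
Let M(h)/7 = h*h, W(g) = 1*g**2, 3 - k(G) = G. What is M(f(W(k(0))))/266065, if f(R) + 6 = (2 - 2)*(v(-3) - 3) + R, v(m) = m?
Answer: 63/266065 ≈ 0.00023678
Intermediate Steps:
k(G) = 3 - G
W(g) = g**2
f(R) = -6 + R (f(R) = -6 + ((2 - 2)*(-3 - 3) + R) = -6 + (0*(-6) + R) = -6 + (0 + R) = -6 + R)
M(h) = 7*h**2 (M(h) = 7*(h*h) = 7*h**2)
M(f(W(k(0))))/266065 = (7*(-6 + (3 - 1*0)**2)**2)/266065 = (7*(-6 + (3 + 0)**2)**2)*(1/266065) = (7*(-6 + 3**2)**2)*(1/266065) = (7*(-6 + 9)**2)*(1/266065) = (7*3**2)*(1/266065) = (7*9)*(1/266065) = 63*(1/266065) = 63/266065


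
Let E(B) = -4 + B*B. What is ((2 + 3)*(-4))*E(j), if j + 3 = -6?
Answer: -1540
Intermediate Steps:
j = -9 (j = -3 - 6 = -9)
E(B) = -4 + B²
((2 + 3)*(-4))*E(j) = ((2 + 3)*(-4))*(-4 + (-9)²) = (5*(-4))*(-4 + 81) = -20*77 = -1540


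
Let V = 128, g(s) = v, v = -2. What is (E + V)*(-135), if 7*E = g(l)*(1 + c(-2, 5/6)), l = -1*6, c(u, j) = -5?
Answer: -122040/7 ≈ -17434.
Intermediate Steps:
l = -6
g(s) = -2
E = 8/7 (E = (-2*(1 - 5))/7 = (-2*(-4))/7 = (⅐)*8 = 8/7 ≈ 1.1429)
(E + V)*(-135) = (8/7 + 128)*(-135) = (904/7)*(-135) = -122040/7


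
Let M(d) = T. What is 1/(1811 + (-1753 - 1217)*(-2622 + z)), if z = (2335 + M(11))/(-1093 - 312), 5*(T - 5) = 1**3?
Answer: 1405/10950707549 ≈ 1.2830e-7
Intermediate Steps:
T = 26/5 (T = 5 + (1/5)*1**3 = 5 + (1/5)*1 = 5 + 1/5 = 26/5 ≈ 5.2000)
M(d) = 26/5
z = -11701/7025 (z = (2335 + 26/5)/(-1093 - 312) = (11701/5)/(-1405) = (11701/5)*(-1/1405) = -11701/7025 ≈ -1.6656)
1/(1811 + (-1753 - 1217)*(-2622 + z)) = 1/(1811 + (-1753 - 1217)*(-2622 - 11701/7025)) = 1/(1811 - 2970*(-18431251/7025)) = 1/(1811 + 10948163094/1405) = 1/(10950707549/1405) = 1405/10950707549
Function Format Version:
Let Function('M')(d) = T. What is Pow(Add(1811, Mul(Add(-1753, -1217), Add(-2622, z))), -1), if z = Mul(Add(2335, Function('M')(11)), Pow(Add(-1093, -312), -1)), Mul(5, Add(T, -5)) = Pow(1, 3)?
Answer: Rational(1405, 10950707549) ≈ 1.2830e-7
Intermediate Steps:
T = Rational(26, 5) (T = Add(5, Mul(Rational(1, 5), Pow(1, 3))) = Add(5, Mul(Rational(1, 5), 1)) = Add(5, Rational(1, 5)) = Rational(26, 5) ≈ 5.2000)
Function('M')(d) = Rational(26, 5)
z = Rational(-11701, 7025) (z = Mul(Add(2335, Rational(26, 5)), Pow(Add(-1093, -312), -1)) = Mul(Rational(11701, 5), Pow(-1405, -1)) = Mul(Rational(11701, 5), Rational(-1, 1405)) = Rational(-11701, 7025) ≈ -1.6656)
Pow(Add(1811, Mul(Add(-1753, -1217), Add(-2622, z))), -1) = Pow(Add(1811, Mul(Add(-1753, -1217), Add(-2622, Rational(-11701, 7025)))), -1) = Pow(Add(1811, Mul(-2970, Rational(-18431251, 7025))), -1) = Pow(Add(1811, Rational(10948163094, 1405)), -1) = Pow(Rational(10950707549, 1405), -1) = Rational(1405, 10950707549)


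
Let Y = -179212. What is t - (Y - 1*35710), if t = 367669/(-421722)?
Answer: 90636968015/421722 ≈ 2.1492e+5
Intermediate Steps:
t = -367669/421722 (t = 367669*(-1/421722) = -367669/421722 ≈ -0.87183)
t - (Y - 1*35710) = -367669/421722 - (-179212 - 1*35710) = -367669/421722 - (-179212 - 35710) = -367669/421722 - 1*(-214922) = -367669/421722 + 214922 = 90636968015/421722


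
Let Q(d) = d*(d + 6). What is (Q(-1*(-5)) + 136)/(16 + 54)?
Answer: 191/70 ≈ 2.7286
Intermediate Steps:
Q(d) = d*(6 + d)
(Q(-1*(-5)) + 136)/(16 + 54) = ((-1*(-5))*(6 - 1*(-5)) + 136)/(16 + 54) = (5*(6 + 5) + 136)/70 = (5*11 + 136)/70 = (55 + 136)/70 = (1/70)*191 = 191/70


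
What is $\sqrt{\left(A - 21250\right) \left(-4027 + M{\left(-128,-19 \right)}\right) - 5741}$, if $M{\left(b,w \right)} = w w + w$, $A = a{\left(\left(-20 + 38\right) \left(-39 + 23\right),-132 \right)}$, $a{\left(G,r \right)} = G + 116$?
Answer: $3 \sqrt{8770481} \approx 8884.5$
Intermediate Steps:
$a{\left(G,r \right)} = 116 + G$
$A = -172$ ($A = 116 + \left(-20 + 38\right) \left(-39 + 23\right) = 116 + 18 \left(-16\right) = 116 - 288 = -172$)
$M{\left(b,w \right)} = w + w^{2}$ ($M{\left(b,w \right)} = w^{2} + w = w + w^{2}$)
$\sqrt{\left(A - 21250\right) \left(-4027 + M{\left(-128,-19 \right)}\right) - 5741} = \sqrt{\left(-172 - 21250\right) \left(-4027 - 19 \left(1 - 19\right)\right) - 5741} = \sqrt{- 21422 \left(-4027 - -342\right) - 5741} = \sqrt{- 21422 \left(-4027 + 342\right) - 5741} = \sqrt{\left(-21422\right) \left(-3685\right) - 5741} = \sqrt{78940070 - 5741} = \sqrt{78934329} = 3 \sqrt{8770481}$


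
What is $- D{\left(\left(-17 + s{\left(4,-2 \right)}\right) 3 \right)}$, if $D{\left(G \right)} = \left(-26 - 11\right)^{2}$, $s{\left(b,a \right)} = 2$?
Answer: $-1369$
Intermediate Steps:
$D{\left(G \right)} = 1369$ ($D{\left(G \right)} = \left(-37\right)^{2} = 1369$)
$- D{\left(\left(-17 + s{\left(4,-2 \right)}\right) 3 \right)} = \left(-1\right) 1369 = -1369$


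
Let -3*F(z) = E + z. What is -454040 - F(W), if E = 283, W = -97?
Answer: -453978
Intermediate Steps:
F(z) = -283/3 - z/3 (F(z) = -(283 + z)/3 = -283/3 - z/3)
-454040 - F(W) = -454040 - (-283/3 - ⅓*(-97)) = -454040 - (-283/3 + 97/3) = -454040 - 1*(-62) = -454040 + 62 = -453978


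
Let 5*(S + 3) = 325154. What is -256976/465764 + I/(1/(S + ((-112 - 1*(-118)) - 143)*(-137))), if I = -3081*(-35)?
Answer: 1052187416100004/116441 ≈ 9.0362e+9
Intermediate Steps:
S = 325139/5 (S = -3 + (⅕)*325154 = -3 + 325154/5 = 325139/5 ≈ 65028.)
I = 107835
-256976/465764 + I/(1/(S + ((-112 - 1*(-118)) - 143)*(-137))) = -256976/465764 + 107835/(1/(325139/5 + ((-112 - 1*(-118)) - 143)*(-137))) = -256976*1/465764 + 107835/(1/(325139/5 + ((-112 + 118) - 143)*(-137))) = -64244/116441 + 107835/(1/(325139/5 + (6 - 143)*(-137))) = -64244/116441 + 107835/(1/(325139/5 - 137*(-137))) = -64244/116441 + 107835/(1/(325139/5 + 18769)) = -64244/116441 + 107835/(1/(418984/5)) = -64244/116441 + 107835/(5/418984) = -64244/116441 + 107835*(418984/5) = -64244/116441 + 9036227928 = 1052187416100004/116441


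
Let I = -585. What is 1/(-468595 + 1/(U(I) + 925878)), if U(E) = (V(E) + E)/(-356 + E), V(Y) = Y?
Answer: -871252368/408264503382019 ≈ -2.1340e-6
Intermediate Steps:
U(E) = 2*E/(-356 + E) (U(E) = (E + E)/(-356 + E) = (2*E)/(-356 + E) = 2*E/(-356 + E))
1/(-468595 + 1/(U(I) + 925878)) = 1/(-468595 + 1/(2*(-585)/(-356 - 585) + 925878)) = 1/(-468595 + 1/(2*(-585)/(-941) + 925878)) = 1/(-468595 + 1/(2*(-585)*(-1/941) + 925878)) = 1/(-468595 + 1/(1170/941 + 925878)) = 1/(-468595 + 1/(871252368/941)) = 1/(-468595 + 941/871252368) = 1/(-408264503382019/871252368) = -871252368/408264503382019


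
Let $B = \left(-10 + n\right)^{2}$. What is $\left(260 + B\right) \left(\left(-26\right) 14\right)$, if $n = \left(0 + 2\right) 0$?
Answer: $-131040$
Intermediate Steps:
$n = 0$ ($n = 2 \cdot 0 = 0$)
$B = 100$ ($B = \left(-10 + 0\right)^{2} = \left(-10\right)^{2} = 100$)
$\left(260 + B\right) \left(\left(-26\right) 14\right) = \left(260 + 100\right) \left(\left(-26\right) 14\right) = 360 \left(-364\right) = -131040$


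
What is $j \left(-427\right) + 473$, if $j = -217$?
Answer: $93132$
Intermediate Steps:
$j \left(-427\right) + 473 = \left(-217\right) \left(-427\right) + 473 = 92659 + 473 = 93132$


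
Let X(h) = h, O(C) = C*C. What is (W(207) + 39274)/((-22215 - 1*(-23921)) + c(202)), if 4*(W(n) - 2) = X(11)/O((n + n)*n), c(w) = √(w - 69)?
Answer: 984187051693654631/42747387280485624 - 1153794902337227*√133/85494774560971248 ≈ 22.868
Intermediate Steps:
O(C) = C²
c(w) = √(-69 + w)
W(n) = 2 + 11/(16*n⁴) (W(n) = 2 + (11/(((n + n)*n)²))/4 = 2 + (11/(((2*n)*n)²))/4 = 2 + (11/((2*n²)²))/4 = 2 + (11/((4*n⁴)))/4 = 2 + (11*(1/(4*n⁴)))/4 = 2 + (11/(4*n⁴))/4 = 2 + 11/(16*n⁴))
(W(207) + 39274)/((-22215 - 1*(-23921)) + c(202)) = ((2 + (11/16)/207⁴) + 39274)/((-22215 - 1*(-23921)) + √(-69 + 202)) = ((2 + (11/16)*(1/1836036801)) + 39274)/((-22215 + 23921) + √133) = ((2 + 11/29376588816) + 39274)/(1706 + √133) = (58753177643/29376588816 + 39274)/(1706 + √133) = 1153794902337227/(29376588816*(1706 + √133))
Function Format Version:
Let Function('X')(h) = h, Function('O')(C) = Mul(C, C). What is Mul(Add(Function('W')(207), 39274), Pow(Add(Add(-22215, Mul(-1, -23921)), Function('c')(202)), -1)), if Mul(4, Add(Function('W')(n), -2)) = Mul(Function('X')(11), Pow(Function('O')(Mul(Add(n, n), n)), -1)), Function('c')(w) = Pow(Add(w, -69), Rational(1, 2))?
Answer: Add(Rational(984187051693654631, 42747387280485624), Mul(Rational(-1153794902337227, 85494774560971248), Pow(133, Rational(1, 2)))) ≈ 22.868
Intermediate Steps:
Function('O')(C) = Pow(C, 2)
Function('c')(w) = Pow(Add(-69, w), Rational(1, 2))
Function('W')(n) = Add(2, Mul(Rational(11, 16), Pow(n, -4))) (Function('W')(n) = Add(2, Mul(Rational(1, 4), Mul(11, Pow(Pow(Mul(Add(n, n), n), 2), -1)))) = Add(2, Mul(Rational(1, 4), Mul(11, Pow(Pow(Mul(Mul(2, n), n), 2), -1)))) = Add(2, Mul(Rational(1, 4), Mul(11, Pow(Pow(Mul(2, Pow(n, 2)), 2), -1)))) = Add(2, Mul(Rational(1, 4), Mul(11, Pow(Mul(4, Pow(n, 4)), -1)))) = Add(2, Mul(Rational(1, 4), Mul(11, Mul(Rational(1, 4), Pow(n, -4))))) = Add(2, Mul(Rational(1, 4), Mul(Rational(11, 4), Pow(n, -4)))) = Add(2, Mul(Rational(11, 16), Pow(n, -4))))
Mul(Add(Function('W')(207), 39274), Pow(Add(Add(-22215, Mul(-1, -23921)), Function('c')(202)), -1)) = Mul(Add(Add(2, Mul(Rational(11, 16), Pow(207, -4))), 39274), Pow(Add(Add(-22215, Mul(-1, -23921)), Pow(Add(-69, 202), Rational(1, 2))), -1)) = Mul(Add(Add(2, Mul(Rational(11, 16), Rational(1, 1836036801))), 39274), Pow(Add(Add(-22215, 23921), Pow(133, Rational(1, 2))), -1)) = Mul(Add(Add(2, Rational(11, 29376588816)), 39274), Pow(Add(1706, Pow(133, Rational(1, 2))), -1)) = Mul(Add(Rational(58753177643, 29376588816), 39274), Pow(Add(1706, Pow(133, Rational(1, 2))), -1)) = Mul(Rational(1153794902337227, 29376588816), Pow(Add(1706, Pow(133, Rational(1, 2))), -1))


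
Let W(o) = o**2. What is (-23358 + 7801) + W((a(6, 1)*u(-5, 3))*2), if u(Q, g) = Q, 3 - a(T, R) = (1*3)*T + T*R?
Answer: 28543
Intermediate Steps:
a(T, R) = 3 - 3*T - R*T (a(T, R) = 3 - ((1*3)*T + T*R) = 3 - (3*T + R*T) = 3 + (-3*T - R*T) = 3 - 3*T - R*T)
(-23358 + 7801) + W((a(6, 1)*u(-5, 3))*2) = (-23358 + 7801) + (((3 - 3*6 - 1*1*6)*(-5))*2)**2 = -15557 + (((3 - 18 - 6)*(-5))*2)**2 = -15557 + (-21*(-5)*2)**2 = -15557 + (105*2)**2 = -15557 + 210**2 = -15557 + 44100 = 28543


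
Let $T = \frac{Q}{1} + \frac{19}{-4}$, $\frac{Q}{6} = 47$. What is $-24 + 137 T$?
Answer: $\frac{151837}{4} \approx 37959.0$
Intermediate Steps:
$Q = 282$ ($Q = 6 \cdot 47 = 282$)
$T = \frac{1109}{4}$ ($T = \frac{282}{1} + \frac{19}{-4} = 282 \cdot 1 + 19 \left(- \frac{1}{4}\right) = 282 - \frac{19}{4} = \frac{1109}{4} \approx 277.25$)
$-24 + 137 T = -24 + 137 \cdot \frac{1109}{4} = -24 + \frac{151933}{4} = \frac{151837}{4}$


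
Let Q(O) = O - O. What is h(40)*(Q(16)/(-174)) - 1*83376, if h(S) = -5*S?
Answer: -83376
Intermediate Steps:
Q(O) = 0
h(40)*(Q(16)/(-174)) - 1*83376 = (-5*40)*(0/(-174)) - 1*83376 = -0*(-1)/174 - 83376 = -200*0 - 83376 = 0 - 83376 = -83376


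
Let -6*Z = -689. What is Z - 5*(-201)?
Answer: 6719/6 ≈ 1119.8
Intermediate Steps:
Z = 689/6 (Z = -⅙*(-689) = 689/6 ≈ 114.83)
Z - 5*(-201) = 689/6 - 5*(-201) = 689/6 + 1005 = 6719/6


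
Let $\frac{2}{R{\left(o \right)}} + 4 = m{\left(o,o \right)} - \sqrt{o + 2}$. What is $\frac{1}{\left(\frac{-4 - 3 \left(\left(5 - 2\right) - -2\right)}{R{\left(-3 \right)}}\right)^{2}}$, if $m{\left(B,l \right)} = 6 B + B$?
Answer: $\frac{624}{35366809} - \frac{50 i}{35366809} \approx 1.7644 \cdot 10^{-5} - 1.4138 \cdot 10^{-6} i$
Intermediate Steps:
$m{\left(B,l \right)} = 7 B$
$R{\left(o \right)} = \frac{2}{-4 - \sqrt{2 + o} + 7 o}$ ($R{\left(o \right)} = \frac{2}{-4 + \left(7 o - \sqrt{o + 2}\right)} = \frac{2}{-4 + \left(7 o - \sqrt{2 + o}\right)} = \frac{2}{-4 + \left(- \sqrt{2 + o} + 7 o\right)} = \frac{2}{-4 - \sqrt{2 + o} + 7 o}$)
$\frac{1}{\left(\frac{-4 - 3 \left(\left(5 - 2\right) - -2\right)}{R{\left(-3 \right)}}\right)^{2}} = \frac{1}{\left(\frac{-4 - 3 \left(\left(5 - 2\right) - -2\right)}{2 \frac{1}{-4 - \sqrt{2 - 3} + 7 \left(-3\right)}}\right)^{2}} = \frac{1}{\left(\frac{-4 - 3 \left(3 + 2\right)}{2 \frac{1}{-4 - \sqrt{-1} - 21}}\right)^{2}} = \frac{1}{\left(\frac{-4 - 15}{2 \frac{1}{-4 - i - 21}}\right)^{2}} = \frac{1}{\left(\frac{-4 - 15}{2 \frac{1}{-25 - i}}\right)^{2}} = \frac{1}{\left(- \frac{19}{2 \frac{-25 + i}{626}}\right)^{2}} = \frac{1}{\left(- \frac{19}{\frac{1}{313} \left(-25 + i\right)}\right)^{2}} = \frac{1}{\left(- 19 \left(- \frac{25}{2} - \frac{i}{2}\right)\right)^{2}} = \frac{1}{\left(\frac{475}{2} + \frac{19 i}{2}\right)^{2}}$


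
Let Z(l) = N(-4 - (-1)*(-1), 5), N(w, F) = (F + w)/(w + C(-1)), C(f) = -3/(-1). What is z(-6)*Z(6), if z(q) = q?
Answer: 0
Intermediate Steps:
C(f) = 3 (C(f) = -3*(-1) = 3)
N(w, F) = (F + w)/(3 + w) (N(w, F) = (F + w)/(w + 3) = (F + w)/(3 + w))
Z(l) = 0 (Z(l) = (5 + (-4 - (-1)*(-1)))/(3 + (-4 - (-1)*(-1))) = (5 + (-4 - 1*1))/(3 + (-4 - 1*1)) = (5 + (-4 - 1))/(3 + (-4 - 1)) = (5 - 5)/(3 - 5) = 0/(-2) = -½*0 = 0)
z(-6)*Z(6) = -6*0 = 0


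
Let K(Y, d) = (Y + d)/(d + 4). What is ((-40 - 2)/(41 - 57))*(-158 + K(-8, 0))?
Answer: -420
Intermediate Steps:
K(Y, d) = (Y + d)/(4 + d)
((-40 - 2)/(41 - 57))*(-158 + K(-8, 0)) = ((-40 - 2)/(41 - 57))*(-158 + (-8 + 0)/(4 + 0)) = (-42/(-16))*(-158 - 8/4) = (-42*(-1/16))*(-158 + (¼)*(-8)) = 21*(-158 - 2)/8 = (21/8)*(-160) = -420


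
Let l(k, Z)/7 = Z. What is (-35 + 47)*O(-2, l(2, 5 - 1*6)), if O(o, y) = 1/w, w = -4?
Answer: -3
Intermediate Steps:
l(k, Z) = 7*Z
O(o, y) = -¼ (O(o, y) = 1/(-4) = -¼)
(-35 + 47)*O(-2, l(2, 5 - 1*6)) = (-35 + 47)*(-¼) = 12*(-¼) = -3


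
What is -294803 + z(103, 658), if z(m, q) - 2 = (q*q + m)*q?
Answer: 284663285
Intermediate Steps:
z(m, q) = 2 + q*(m + q**2) (z(m, q) = 2 + (q*q + m)*q = 2 + (q**2 + m)*q = 2 + (m + q**2)*q = 2 + q*(m + q**2))
-294803 + z(103, 658) = -294803 + (2 + 658**3 + 103*658) = -294803 + (2 + 284890312 + 67774) = -294803 + 284958088 = 284663285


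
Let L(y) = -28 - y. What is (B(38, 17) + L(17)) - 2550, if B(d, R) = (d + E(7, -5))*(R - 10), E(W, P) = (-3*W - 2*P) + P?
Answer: -2441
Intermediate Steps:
E(W, P) = -P - 3*W
B(d, R) = (-16 + d)*(-10 + R) (B(d, R) = (d + (-1*(-5) - 3*7))*(R - 10) = (d + (5 - 21))*(-10 + R) = (d - 16)*(-10 + R) = (-16 + d)*(-10 + R))
(B(38, 17) + L(17)) - 2550 = ((160 - 16*17 - 10*38 + 17*38) + (-28 - 1*17)) - 2550 = ((160 - 272 - 380 + 646) + (-28 - 17)) - 2550 = (154 - 45) - 2550 = 109 - 2550 = -2441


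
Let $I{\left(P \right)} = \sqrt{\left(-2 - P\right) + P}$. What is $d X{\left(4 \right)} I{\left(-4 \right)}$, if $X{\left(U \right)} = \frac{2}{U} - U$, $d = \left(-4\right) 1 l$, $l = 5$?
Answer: $70 i \sqrt{2} \approx 98.995 i$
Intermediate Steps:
$I{\left(P \right)} = i \sqrt{2}$ ($I{\left(P \right)} = \sqrt{-2} = i \sqrt{2}$)
$d = -20$ ($d = \left(-4\right) 1 \cdot 5 = \left(-4\right) 5 = -20$)
$X{\left(U \right)} = - U + \frac{2}{U}$
$d X{\left(4 \right)} I{\left(-4 \right)} = - 20 \left(\left(-1\right) 4 + \frac{2}{4}\right) i \sqrt{2} = - 20 \left(-4 + 2 \cdot \frac{1}{4}\right) i \sqrt{2} = - 20 \left(-4 + \frac{1}{2}\right) i \sqrt{2} = \left(-20\right) \left(- \frac{7}{2}\right) i \sqrt{2} = 70 i \sqrt{2}$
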